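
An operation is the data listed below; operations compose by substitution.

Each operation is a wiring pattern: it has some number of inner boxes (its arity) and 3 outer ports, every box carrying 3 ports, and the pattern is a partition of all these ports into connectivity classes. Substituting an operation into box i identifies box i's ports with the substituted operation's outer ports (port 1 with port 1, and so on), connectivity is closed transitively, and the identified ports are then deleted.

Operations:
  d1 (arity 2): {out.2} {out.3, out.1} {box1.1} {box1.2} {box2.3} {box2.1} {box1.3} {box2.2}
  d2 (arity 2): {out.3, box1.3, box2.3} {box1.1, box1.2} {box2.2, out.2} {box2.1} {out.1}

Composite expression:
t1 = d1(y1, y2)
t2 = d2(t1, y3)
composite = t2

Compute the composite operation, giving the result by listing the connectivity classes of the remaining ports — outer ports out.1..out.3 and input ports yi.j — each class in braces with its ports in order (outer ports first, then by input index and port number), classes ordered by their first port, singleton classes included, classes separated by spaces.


Connectivity passes through glued d2-boundaries; trace each wire chain.
composing d1 on (y1, y2), with out.j its own outer ports: {out.1, out.3} {out.2} {y1.1} {y1.2} {y1.3} {y2.1} {y2.2} {y2.3}
composing d2 on (y1, y2, y3), with out.j its own outer ports: {out.1} {out.2, y3.2} {out.3, y3.3} {y1.1} {y1.2} {y1.3} {y2.1} {y2.2} {y2.3} {y3.1}

{out.1} {out.2, y3.2} {out.3, y3.3} {y1.1} {y1.2} {y1.3} {y2.1} {y2.2} {y2.3} {y3.1}


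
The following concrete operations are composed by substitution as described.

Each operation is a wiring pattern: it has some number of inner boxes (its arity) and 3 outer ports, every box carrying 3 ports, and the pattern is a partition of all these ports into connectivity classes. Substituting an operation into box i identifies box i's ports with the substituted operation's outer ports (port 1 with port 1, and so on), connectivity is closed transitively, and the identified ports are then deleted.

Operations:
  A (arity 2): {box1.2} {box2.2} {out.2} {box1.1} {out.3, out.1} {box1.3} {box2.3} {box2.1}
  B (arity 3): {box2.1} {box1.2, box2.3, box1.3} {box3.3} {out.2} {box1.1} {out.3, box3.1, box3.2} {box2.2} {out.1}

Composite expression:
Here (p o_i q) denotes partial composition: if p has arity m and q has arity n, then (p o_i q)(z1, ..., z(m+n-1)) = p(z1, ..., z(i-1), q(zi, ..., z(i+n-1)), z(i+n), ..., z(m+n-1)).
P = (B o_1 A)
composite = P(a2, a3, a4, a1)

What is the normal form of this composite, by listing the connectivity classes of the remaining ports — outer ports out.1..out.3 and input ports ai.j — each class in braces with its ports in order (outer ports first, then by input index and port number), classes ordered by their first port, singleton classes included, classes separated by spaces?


{out.1} {out.2} {out.3, a1.1, a1.2} {a1.3} {a2.1} {a2.2} {a2.3} {a3.1} {a3.2} {a3.3} {a4.1} {a4.2} {a4.3}

After gluing at B, chains via deleted ports link the a-ports.
stage A: inputs (a2, a3), connectivity {out.1, out.3} {out.2} {a2.1} {a2.2} {a2.3} {a3.1} {a3.2} {a3.3}, out.j its boundary
stage B: inputs (a2, a3, a4, a1), connectivity {out.1} {out.2} {out.3, a1.1, a1.2} {a1.3} {a2.1} {a2.2} {a2.3} {a3.1} {a3.2} {a3.3} {a4.1} {a4.2} {a4.3}, out.j its boundary


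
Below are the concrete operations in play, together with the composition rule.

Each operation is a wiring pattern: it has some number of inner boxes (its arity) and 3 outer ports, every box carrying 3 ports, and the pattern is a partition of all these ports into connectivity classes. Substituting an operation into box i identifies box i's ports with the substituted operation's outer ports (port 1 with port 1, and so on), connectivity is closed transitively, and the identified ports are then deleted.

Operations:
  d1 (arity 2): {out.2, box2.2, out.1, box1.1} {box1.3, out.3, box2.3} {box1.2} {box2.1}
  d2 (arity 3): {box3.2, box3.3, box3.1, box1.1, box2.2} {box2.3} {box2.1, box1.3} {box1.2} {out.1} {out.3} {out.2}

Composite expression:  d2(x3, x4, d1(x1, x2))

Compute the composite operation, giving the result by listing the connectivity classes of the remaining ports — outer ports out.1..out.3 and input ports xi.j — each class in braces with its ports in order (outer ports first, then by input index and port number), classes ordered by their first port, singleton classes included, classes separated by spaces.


Substituting into d2 glues patterns; closure does the rest.
after d1, the pattern on (x1, x2) reads {out.1, out.2, x1.1, x2.2} {out.3, x1.3, x2.3} {x1.2} {x2.1} (out.j = its outer ports)
after d2, the pattern on (x3, x4, x1, x2) reads {out.1} {out.2} {out.3} {x1.1, x1.3, x2.2, x2.3, x3.1, x4.2} {x1.2} {x2.1} {x3.2} {x3.3, x4.1} {x4.3} (out.j = its outer ports)

{out.1} {out.2} {out.3} {x1.1, x1.3, x2.2, x2.3, x3.1, x4.2} {x1.2} {x2.1} {x3.2} {x3.3, x4.1} {x4.3}


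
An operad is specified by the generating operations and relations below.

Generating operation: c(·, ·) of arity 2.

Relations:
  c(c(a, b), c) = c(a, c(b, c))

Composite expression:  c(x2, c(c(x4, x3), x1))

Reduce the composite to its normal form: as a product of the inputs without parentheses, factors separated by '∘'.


Associativity of c dissolves the nesting; only the x-input order survives.
c(x4, x3) unparenthesizes to x4 ∘ x3
c(c(x4, x3), x1) unparenthesizes to x4 ∘ x3 ∘ x1
c(x2, c(c(x4, x3), x1)) unparenthesizes to x2 ∘ x4 ∘ x3 ∘ x1

x2 ∘ x4 ∘ x3 ∘ x1


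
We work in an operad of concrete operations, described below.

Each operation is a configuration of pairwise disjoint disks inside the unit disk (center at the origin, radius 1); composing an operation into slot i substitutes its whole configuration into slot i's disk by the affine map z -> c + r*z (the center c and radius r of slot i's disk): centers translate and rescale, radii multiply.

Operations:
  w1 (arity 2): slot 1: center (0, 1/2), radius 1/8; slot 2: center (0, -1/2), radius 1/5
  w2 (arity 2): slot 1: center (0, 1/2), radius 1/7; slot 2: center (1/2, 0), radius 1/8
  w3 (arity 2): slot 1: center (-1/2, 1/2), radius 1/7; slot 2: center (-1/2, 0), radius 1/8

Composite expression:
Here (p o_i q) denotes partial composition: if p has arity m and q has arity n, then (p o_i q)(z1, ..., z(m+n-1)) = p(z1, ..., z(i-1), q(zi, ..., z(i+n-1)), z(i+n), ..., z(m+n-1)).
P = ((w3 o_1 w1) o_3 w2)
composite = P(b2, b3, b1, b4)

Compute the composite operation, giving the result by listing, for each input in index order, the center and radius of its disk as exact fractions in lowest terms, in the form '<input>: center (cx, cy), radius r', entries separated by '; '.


Follow each b-input down from w3: c' goes to c + r*c', radius to r*r'.
input b2: applying the 2 nested substitutions gives center (-1/2, 4/7), radius 1/56
input b3: applying the 2 nested substitutions gives center (-1/2, 3/7), radius 1/35
input b1: applying the 2 nested substitutions gives center (-1/2, 1/16), radius 1/56
input b4: applying the 2 nested substitutions gives center (-7/16, 0), radius 1/64

b1: center (-1/2, 1/16), radius 1/56; b2: center (-1/2, 4/7), radius 1/56; b3: center (-1/2, 3/7), radius 1/35; b4: center (-7/16, 0), radius 1/64


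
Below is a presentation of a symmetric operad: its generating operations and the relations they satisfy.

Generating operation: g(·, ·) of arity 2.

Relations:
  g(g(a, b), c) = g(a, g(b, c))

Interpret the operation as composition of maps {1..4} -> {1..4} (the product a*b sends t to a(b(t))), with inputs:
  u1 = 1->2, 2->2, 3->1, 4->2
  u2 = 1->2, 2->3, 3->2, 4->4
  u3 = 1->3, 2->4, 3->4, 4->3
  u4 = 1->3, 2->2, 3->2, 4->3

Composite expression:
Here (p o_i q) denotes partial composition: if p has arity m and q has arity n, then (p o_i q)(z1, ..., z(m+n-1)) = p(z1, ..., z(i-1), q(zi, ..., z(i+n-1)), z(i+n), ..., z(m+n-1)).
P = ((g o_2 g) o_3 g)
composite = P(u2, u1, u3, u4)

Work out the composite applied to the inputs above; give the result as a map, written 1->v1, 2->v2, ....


1->3, 2->3, 3->3, 4->3

g(u3, u4) = 1->4, 2->4, 3->4, 4->4
g(u1, g(u3, u4)) = 1->2, 2->2, 3->2, 4->2
g(u2, g(u1, g(u3, u4))) = 1->3, 2->3, 3->3, 4->3


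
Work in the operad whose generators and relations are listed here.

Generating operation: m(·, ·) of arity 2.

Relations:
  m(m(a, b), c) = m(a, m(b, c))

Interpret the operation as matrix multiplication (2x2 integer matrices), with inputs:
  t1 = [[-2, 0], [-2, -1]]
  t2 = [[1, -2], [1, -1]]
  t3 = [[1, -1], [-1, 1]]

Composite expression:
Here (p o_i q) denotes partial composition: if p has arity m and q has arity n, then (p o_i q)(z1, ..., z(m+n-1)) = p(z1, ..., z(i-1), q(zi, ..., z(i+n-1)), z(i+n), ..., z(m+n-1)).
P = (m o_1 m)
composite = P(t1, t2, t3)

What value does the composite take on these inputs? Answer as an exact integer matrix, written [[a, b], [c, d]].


m(t1, t2) = [[-2, 4], [-3, 5]]
m(m(t1, t2), t3) = [[-6, 6], [-8, 8]]

[[-6, 6], [-8, 8]]


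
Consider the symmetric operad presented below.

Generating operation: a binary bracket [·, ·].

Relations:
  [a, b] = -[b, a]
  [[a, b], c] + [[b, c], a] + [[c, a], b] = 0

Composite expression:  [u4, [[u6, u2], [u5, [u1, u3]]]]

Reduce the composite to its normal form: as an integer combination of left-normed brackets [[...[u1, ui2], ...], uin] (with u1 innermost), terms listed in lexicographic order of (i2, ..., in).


Skip Jacobi rewriting: expand, keep u1-initial words, read off terms.
Composite bracket: [u4, [[u6, u2], [u5, [u1, u3]]]]
Applying ab - ba throughout gives 32 signed words (2^5 = 32).
Collect the words opening with u1:
  u1u3u5u2u6u4 (sign +1) contributes +[[[[[u1, u3], u5], u2], u6], u4]
  u1u3u5u6u2u4 (sign -1) contributes -[[[[[u1, u3], u5], u6], u2], u4]

[[[[[u1, u3], u5], u2], u6], u4] - [[[[[u1, u3], u5], u6], u2], u4]


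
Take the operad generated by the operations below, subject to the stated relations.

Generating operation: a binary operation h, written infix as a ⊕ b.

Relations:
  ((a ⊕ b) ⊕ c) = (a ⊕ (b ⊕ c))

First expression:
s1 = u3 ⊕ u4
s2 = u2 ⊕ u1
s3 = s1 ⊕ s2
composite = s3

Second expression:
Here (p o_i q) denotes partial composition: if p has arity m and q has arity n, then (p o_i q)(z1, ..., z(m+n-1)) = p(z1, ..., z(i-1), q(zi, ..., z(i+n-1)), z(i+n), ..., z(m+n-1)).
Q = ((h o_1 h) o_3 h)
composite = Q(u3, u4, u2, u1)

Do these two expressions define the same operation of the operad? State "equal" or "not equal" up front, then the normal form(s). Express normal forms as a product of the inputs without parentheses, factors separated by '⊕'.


equal: each reduces to u3 ⊕ u4 ⊕ u2 ⊕ u1


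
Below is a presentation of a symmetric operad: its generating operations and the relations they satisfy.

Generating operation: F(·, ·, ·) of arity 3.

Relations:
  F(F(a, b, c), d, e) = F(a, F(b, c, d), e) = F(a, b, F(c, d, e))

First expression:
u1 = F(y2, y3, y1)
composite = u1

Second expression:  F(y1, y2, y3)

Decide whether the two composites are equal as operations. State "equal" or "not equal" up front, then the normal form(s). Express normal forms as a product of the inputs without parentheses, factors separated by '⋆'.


In normal form, the first expression is y2 ⋆ y3 ⋆ y1
In normal form, the second expression is y1 ⋆ y2 ⋆ y3
They disagree, so not equal.

not equal: they reduce to y2 ⋆ y3 ⋆ y1 and y1 ⋆ y2 ⋆ y3


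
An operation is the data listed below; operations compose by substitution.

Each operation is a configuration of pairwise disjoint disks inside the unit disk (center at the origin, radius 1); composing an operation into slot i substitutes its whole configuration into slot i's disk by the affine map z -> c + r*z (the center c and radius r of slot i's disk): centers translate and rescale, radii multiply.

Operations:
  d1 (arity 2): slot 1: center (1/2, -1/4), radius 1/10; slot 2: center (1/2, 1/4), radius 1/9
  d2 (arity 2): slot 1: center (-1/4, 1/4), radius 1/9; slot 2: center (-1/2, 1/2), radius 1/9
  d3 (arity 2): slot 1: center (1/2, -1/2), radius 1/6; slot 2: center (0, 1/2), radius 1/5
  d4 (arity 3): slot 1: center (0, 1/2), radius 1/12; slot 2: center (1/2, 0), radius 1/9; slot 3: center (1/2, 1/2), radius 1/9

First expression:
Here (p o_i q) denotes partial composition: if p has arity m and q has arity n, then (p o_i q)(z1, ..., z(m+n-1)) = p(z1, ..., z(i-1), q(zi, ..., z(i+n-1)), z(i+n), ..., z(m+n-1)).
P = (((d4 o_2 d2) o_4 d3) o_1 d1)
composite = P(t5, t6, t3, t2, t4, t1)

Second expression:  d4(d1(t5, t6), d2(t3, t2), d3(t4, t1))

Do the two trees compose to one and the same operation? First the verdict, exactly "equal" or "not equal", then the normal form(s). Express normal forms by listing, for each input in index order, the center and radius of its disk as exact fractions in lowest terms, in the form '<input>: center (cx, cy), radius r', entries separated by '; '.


In normal form, the first expression is t1: center (1/2, 5/9), radius 1/45; t2: center (4/9, 1/18), radius 1/81; t3: center (17/36, 1/36), radius 1/81; t4: center (5/9, 4/9), radius 1/54; t5: center (1/24, 23/48), radius 1/120; t6: center (1/24, 25/48), radius 1/108
In normal form, the second expression is t1: center (1/2, 5/9), radius 1/45; t2: center (4/9, 1/18), radius 1/81; t3: center (17/36, 1/36), radius 1/81; t4: center (5/9, 4/9), radius 1/54; t5: center (1/24, 23/48), radius 1/120; t6: center (1/24, 25/48), radius 1/108
The normal forms match — equal.

equal; both compose to t1: center (1/2, 5/9), radius 1/45; t2: center (4/9, 1/18), radius 1/81; t3: center (17/36, 1/36), radius 1/81; t4: center (5/9, 4/9), radius 1/54; t5: center (1/24, 23/48), radius 1/120; t6: center (1/24, 25/48), radius 1/108


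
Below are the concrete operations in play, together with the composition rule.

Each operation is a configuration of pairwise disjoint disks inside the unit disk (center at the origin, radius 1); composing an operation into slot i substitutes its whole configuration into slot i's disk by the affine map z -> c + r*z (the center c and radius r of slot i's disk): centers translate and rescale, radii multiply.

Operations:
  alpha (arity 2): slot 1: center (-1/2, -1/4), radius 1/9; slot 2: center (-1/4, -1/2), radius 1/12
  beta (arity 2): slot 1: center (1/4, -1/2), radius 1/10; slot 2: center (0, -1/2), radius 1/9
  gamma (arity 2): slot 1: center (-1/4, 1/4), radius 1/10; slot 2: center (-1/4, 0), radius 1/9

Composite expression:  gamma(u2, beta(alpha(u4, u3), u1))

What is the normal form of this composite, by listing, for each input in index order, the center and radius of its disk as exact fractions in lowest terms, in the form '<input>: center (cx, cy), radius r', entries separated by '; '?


u1: center (-1/4, -1/18), radius 1/81; u2: center (-1/4, 1/4), radius 1/10; u3: center (-9/40, -11/180), radius 1/1080; u4: center (-41/180, -7/120), radius 1/810


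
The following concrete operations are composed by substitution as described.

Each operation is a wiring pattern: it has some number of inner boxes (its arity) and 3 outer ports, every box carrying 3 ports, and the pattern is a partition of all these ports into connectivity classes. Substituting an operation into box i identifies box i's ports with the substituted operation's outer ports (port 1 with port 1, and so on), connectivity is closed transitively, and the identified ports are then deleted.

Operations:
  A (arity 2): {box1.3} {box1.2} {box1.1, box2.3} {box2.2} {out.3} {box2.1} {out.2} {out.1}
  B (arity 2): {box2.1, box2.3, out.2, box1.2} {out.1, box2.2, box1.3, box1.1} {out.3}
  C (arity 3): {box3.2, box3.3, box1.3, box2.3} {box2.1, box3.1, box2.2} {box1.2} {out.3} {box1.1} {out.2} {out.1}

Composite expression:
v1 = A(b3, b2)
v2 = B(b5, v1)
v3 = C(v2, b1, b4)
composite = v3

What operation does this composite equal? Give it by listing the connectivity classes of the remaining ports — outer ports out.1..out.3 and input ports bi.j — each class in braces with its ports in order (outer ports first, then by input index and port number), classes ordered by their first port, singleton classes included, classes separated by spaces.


{out.1} {out.2} {out.3} {b1.1, b1.2, b4.1} {b1.3, b4.2, b4.3} {b2.1} {b2.2} {b2.3, b3.1} {b3.2} {b3.3} {b5.1, b5.3} {b5.2}

Substituting into C glues patterns; closure does the rest.
stage A: inputs (b3, b2), connectivity {out.1} {out.2} {out.3} {b2.1} {b2.2} {b2.3, b3.1} {b3.2} {b3.3}, out.j its boundary
stage B: inputs (b5, b3, b2), connectivity {out.1, b5.1, b5.3} {out.2, b5.2} {out.3} {b2.1} {b2.2} {b2.3, b3.1} {b3.2} {b3.3}, out.j its boundary
stage C: inputs (b5, b3, b2, b1, b4), connectivity {out.1} {out.2} {out.3} {b1.1, b1.2, b4.1} {b1.3, b4.2, b4.3} {b2.1} {b2.2} {b2.3, b3.1} {b3.2} {b3.3} {b5.1, b5.3} {b5.2}, out.j its boundary


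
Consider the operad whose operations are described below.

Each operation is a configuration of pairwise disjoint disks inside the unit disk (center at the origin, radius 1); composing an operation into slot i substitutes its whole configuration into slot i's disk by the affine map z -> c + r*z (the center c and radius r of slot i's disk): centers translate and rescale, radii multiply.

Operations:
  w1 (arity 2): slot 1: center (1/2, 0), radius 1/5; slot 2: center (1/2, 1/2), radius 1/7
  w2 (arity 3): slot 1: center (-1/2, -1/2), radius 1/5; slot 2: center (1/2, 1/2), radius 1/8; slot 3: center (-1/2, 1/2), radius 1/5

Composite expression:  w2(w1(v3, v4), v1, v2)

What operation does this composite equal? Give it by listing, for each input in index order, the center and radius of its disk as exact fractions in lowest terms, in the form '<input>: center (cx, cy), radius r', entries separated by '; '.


Affine substitution under w2: radii multiply and v-centers shift.
v3: after 2 affine steps, its disk has center (-2/5, -1/2), radius 1/25
v4: after 2 affine steps, its disk has center (-2/5, -2/5), radius 1/35
v1: after 1 affine step, its disk has center (1/2, 1/2), radius 1/8
v2: after 1 affine step, its disk has center (-1/2, 1/2), radius 1/5

v1: center (1/2, 1/2), radius 1/8; v2: center (-1/2, 1/2), radius 1/5; v3: center (-2/5, -1/2), radius 1/25; v4: center (-2/5, -2/5), radius 1/35


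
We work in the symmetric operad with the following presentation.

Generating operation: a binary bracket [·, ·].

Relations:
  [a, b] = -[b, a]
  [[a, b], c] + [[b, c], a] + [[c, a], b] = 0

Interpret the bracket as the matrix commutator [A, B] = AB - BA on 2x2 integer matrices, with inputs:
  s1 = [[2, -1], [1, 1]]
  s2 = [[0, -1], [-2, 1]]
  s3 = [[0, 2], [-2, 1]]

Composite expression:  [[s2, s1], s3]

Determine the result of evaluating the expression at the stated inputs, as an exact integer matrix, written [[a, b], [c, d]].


[[-2, -10], [-11, 2]]

[s2, s1] = [[-3, 2], [-1, 3]]
[[s2, s1], s3] = [[-2, -10], [-11, 2]]


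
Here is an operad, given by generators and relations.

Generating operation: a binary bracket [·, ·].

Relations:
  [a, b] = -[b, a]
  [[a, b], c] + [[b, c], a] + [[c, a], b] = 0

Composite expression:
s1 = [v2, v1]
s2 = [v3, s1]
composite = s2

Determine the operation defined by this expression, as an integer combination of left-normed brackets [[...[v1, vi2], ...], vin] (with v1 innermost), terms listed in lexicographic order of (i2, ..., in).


[[v1, v2], v3]

Left-normed coefficients sit on the v1-initial expansion words.
Composite bracket: [v3, [v2, v1]]
Expanding via [a, b] = ab - ba: 4 signed words (2^2 = 4).
The v1-initial words carry the normal form:
  sign of v1v2v3 is +1, so it contributes +[[v1, v2], v3]


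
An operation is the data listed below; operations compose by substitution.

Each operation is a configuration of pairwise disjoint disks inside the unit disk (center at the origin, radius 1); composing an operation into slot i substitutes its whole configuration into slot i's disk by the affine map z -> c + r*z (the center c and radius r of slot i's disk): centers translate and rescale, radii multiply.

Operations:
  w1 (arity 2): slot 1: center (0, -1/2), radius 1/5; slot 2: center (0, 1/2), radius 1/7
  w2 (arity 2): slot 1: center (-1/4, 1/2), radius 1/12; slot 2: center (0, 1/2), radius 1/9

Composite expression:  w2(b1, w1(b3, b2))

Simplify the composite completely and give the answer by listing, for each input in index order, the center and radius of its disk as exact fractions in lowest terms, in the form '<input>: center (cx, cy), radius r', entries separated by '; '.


b1: center (-1/4, 1/2), radius 1/12; b2: center (0, 5/9), radius 1/63; b3: center (0, 4/9), radius 1/45

Below w2, radii multiply path by path; the b-disk centers shift.
for b1, the 1-step affine chain lands on center (-1/4, 1/2), radius 1/12
for b3, the 2-step affine chain lands on center (0, 4/9), radius 1/45
for b2, the 2-step affine chain lands on center (0, 5/9), radius 1/63


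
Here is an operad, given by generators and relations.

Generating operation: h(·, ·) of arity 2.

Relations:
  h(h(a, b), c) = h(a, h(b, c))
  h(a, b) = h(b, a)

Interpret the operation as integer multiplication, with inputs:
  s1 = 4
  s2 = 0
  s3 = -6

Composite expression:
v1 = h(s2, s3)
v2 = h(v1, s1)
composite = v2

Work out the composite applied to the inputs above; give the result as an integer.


h(s2, s3) = 0
h(h(s2, s3), s1) = 0

0


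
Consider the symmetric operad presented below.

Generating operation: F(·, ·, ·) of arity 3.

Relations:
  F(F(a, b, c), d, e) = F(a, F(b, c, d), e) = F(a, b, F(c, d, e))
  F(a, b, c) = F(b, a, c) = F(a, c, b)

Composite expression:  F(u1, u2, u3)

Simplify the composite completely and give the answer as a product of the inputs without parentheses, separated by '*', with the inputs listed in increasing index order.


u1 * u2 * u3

Shape and order are irrelevant to F; the u-input set decides.
F(u1, u2, u3) flattens to u1 * u2 * u3
commutativity sorts the factors: u1 * u2 * u3


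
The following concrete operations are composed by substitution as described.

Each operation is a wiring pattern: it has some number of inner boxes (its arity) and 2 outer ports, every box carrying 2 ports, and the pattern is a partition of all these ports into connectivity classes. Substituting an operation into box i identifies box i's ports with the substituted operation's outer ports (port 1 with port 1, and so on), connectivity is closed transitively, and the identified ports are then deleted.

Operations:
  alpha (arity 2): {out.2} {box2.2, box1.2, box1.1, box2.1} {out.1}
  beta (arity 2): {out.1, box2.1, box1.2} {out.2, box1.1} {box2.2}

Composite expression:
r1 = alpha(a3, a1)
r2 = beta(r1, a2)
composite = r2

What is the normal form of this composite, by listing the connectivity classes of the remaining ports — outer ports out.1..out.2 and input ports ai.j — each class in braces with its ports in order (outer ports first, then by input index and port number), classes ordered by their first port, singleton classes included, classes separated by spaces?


Connectivity passes through glued beta-boundaries; trace each wire chain.
stage alpha: inputs (a3, a1), connectivity {out.1} {out.2} {a1.1, a1.2, a3.1, a3.2}, out.j its boundary
stage beta: inputs (a3, a1, a2), connectivity {out.1, a2.1} {out.2} {a1.1, a1.2, a3.1, a3.2} {a2.2}, out.j its boundary

{out.1, a2.1} {out.2} {a1.1, a1.2, a3.1, a3.2} {a2.2}


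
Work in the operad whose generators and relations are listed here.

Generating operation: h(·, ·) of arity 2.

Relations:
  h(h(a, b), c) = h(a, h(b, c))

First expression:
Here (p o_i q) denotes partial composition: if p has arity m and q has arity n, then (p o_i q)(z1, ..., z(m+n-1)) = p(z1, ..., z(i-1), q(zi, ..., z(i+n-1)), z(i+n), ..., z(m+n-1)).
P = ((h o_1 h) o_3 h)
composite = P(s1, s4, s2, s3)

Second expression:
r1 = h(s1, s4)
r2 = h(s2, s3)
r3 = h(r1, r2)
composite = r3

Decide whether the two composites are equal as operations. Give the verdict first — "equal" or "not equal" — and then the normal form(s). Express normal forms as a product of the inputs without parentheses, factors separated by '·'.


Normal form of the first expression: s1 · s4 · s2 · s3
Normal form of the second expression: s1 · s4 · s2 · s3
One common form — equal.

equal; the common form is s1 · s4 · s2 · s3


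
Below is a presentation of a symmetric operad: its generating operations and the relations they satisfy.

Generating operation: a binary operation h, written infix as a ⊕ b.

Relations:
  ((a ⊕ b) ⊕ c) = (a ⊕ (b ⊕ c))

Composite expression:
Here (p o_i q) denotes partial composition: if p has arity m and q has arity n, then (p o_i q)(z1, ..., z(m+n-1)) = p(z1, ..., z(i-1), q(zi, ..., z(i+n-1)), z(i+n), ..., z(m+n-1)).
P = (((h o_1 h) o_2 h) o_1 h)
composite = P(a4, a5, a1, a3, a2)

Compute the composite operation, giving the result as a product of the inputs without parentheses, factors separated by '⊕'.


a4 ⊕ a5 ⊕ a1 ⊕ a3 ⊕ a2

Every regrouping of h is equal, so read the a-inputs in written order.
(a4 ⊕ a5) reduces to a4 ⊕ a5
(a1 ⊕ a3) reduces to a1 ⊕ a3
((a4 ⊕ a5) ⊕ (a1 ⊕ a3)) reduces to a4 ⊕ a5 ⊕ a1 ⊕ a3
(((a4 ⊕ a5) ⊕ (a1 ⊕ a3)) ⊕ a2) reduces to a4 ⊕ a5 ⊕ a1 ⊕ a3 ⊕ a2


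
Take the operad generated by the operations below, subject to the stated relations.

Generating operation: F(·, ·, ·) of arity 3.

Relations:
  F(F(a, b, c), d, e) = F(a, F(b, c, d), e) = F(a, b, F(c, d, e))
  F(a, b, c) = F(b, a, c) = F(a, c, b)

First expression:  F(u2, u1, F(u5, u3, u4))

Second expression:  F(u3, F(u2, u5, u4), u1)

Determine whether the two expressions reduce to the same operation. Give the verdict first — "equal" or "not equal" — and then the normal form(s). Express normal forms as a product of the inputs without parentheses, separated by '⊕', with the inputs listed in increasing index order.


Normal form of the first expression: u1 ⊕ u2 ⊕ u3 ⊕ u4 ⊕ u5
Normal form of the second expression: u1 ⊕ u2 ⊕ u3 ⊕ u4 ⊕ u5
Same normal form: equal.

equal — both sides give u1 ⊕ u2 ⊕ u3 ⊕ u4 ⊕ u5


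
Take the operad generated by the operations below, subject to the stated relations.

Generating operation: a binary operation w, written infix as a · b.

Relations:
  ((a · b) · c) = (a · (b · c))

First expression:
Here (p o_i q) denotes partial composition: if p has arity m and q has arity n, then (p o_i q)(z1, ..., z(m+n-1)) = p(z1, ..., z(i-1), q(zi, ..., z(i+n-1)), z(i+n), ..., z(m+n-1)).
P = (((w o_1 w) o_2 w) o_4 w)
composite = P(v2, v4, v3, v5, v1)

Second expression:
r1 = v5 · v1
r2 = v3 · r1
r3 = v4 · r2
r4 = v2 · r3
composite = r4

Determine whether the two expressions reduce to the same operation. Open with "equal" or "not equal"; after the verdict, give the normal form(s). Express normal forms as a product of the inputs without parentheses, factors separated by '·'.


equal: each reduces to v2 · v4 · v3 · v5 · v1

In normal form, the first expression is v2 · v4 · v3 · v5 · v1
In normal form, the second expression is v2 · v4 · v3 · v5 · v1
The normal forms match — equal.


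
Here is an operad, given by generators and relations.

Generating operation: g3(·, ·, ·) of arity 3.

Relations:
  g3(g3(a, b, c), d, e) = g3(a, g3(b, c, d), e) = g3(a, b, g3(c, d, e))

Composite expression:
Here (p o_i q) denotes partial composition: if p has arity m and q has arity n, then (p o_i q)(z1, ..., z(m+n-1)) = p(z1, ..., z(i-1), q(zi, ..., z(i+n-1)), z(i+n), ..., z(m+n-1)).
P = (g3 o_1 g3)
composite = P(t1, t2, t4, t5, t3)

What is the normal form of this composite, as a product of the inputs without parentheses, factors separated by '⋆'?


Every regrouping of g3 is equal, so read the t-inputs in written order.
g3(t1, t2, t4) collapses to t1 ⋆ t2 ⋆ t4
g3(g3(t1, t2, t4), t5, t3) collapses to t1 ⋆ t2 ⋆ t4 ⋆ t5 ⋆ t3

t1 ⋆ t2 ⋆ t4 ⋆ t5 ⋆ t3


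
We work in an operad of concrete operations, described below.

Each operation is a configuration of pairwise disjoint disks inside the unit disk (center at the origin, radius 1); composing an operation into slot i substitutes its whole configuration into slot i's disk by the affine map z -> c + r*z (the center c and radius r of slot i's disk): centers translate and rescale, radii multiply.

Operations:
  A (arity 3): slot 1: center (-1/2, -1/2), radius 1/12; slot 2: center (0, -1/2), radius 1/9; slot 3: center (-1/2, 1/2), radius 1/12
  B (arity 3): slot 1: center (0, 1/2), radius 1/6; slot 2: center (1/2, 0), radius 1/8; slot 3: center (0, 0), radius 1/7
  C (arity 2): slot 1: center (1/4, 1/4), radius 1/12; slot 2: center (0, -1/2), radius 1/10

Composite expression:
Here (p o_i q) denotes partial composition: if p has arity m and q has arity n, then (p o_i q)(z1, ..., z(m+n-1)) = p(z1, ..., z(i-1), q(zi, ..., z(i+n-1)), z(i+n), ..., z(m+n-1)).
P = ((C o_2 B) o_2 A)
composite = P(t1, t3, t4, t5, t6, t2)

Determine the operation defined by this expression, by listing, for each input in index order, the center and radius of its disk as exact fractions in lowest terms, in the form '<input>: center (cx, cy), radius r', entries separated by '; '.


t1: center (1/4, 1/4), radius 1/12; t2: center (0, -1/2), radius 1/70; t3: center (-1/120, -11/24), radius 1/720; t4: center (0, -11/24), radius 1/540; t5: center (-1/120, -53/120), radius 1/720; t6: center (1/20, -1/2), radius 1/80

Below C, radii multiply path by path; the t-disk centers shift.
input t1: applying the 1 nested substitution gives center (1/4, 1/4), radius 1/12
input t3: applying the 3 nested substitutions gives center (-1/120, -11/24), radius 1/720
input t4: applying the 3 nested substitutions gives center (0, -11/24), radius 1/540
input t5: applying the 3 nested substitutions gives center (-1/120, -53/120), radius 1/720
input t6: applying the 2 nested substitutions gives center (1/20, -1/2), radius 1/80
input t2: applying the 2 nested substitutions gives center (0, -1/2), radius 1/70


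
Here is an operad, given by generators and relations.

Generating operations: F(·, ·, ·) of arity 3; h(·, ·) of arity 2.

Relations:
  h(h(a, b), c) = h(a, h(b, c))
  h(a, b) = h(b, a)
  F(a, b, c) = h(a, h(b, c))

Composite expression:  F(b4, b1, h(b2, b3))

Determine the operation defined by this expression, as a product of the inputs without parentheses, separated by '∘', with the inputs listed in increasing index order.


b1 ∘ b2 ∘ b3 ∘ b4


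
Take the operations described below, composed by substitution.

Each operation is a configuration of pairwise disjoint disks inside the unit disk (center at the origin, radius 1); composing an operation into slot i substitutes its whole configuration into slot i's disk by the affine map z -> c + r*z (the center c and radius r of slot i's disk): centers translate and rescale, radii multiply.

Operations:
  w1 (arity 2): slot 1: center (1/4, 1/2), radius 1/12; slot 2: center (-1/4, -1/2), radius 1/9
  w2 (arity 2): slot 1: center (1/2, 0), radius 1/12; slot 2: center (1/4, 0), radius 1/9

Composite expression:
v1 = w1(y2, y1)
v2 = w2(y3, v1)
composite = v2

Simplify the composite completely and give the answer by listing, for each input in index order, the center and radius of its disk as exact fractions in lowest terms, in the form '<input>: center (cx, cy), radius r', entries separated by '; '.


y1: center (2/9, -1/18), radius 1/81; y2: center (5/18, 1/18), radius 1/108; y3: center (1/2, 0), radius 1/12

Affine substitution under w2: radii multiply and y-centers shift.
y3 passes through 1 substitution, ending at center (1/2, 0), radius 1/12
y2 passes through 2 substitutions, ending at center (5/18, 1/18), radius 1/108
y1 passes through 2 substitutions, ending at center (2/9, -1/18), radius 1/81


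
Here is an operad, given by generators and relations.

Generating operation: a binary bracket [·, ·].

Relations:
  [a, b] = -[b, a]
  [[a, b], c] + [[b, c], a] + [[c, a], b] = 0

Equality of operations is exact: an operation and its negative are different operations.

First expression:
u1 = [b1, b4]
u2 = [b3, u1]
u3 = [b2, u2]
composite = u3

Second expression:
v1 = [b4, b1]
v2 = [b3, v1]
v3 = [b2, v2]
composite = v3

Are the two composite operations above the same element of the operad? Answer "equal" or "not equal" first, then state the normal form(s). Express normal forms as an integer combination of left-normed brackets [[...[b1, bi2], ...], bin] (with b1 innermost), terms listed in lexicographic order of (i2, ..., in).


not equal — first [[[b1, b4], b3], b2], second -[[[b1, b4], b3], b2]

The first expression, normalized: [[[b1, b4], b3], b2]
The second expression, normalized: -[[[b1, b4], b3], b2]
Distinct normal forms: not equal.


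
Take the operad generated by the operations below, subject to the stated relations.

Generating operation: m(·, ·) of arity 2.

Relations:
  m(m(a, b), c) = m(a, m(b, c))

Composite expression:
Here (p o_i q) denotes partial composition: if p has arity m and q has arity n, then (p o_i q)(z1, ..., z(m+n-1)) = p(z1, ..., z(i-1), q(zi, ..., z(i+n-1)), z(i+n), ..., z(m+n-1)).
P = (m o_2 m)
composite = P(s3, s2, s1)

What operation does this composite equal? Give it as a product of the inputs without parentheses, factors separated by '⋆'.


s3 ⋆ s2 ⋆ s1

Under associativity of m, the answer is the s's in reading order.
m(s2, s1) reduces to s2 ⋆ s1
m(s3, m(s2, s1)) reduces to s3 ⋆ s2 ⋆ s1


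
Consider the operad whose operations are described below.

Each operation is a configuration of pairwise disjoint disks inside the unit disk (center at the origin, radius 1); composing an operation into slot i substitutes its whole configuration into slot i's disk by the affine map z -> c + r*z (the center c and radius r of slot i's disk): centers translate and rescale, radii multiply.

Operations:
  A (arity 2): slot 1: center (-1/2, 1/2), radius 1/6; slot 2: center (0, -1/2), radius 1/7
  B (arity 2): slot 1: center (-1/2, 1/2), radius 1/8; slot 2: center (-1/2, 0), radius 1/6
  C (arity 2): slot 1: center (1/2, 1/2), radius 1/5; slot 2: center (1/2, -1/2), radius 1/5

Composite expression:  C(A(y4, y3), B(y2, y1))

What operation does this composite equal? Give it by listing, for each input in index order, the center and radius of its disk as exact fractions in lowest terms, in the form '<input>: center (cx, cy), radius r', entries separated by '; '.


y1: center (2/5, -1/2), radius 1/30; y2: center (2/5, -2/5), radius 1/40; y3: center (1/2, 2/5), radius 1/35; y4: center (2/5, 3/5), radius 1/30

Follow each y-input down from C: c' goes to c + r*c', radius to r*r'.
for y4, the 2-step affine chain lands on center (2/5, 3/5), radius 1/30
for y3, the 2-step affine chain lands on center (1/2, 2/5), radius 1/35
for y2, the 2-step affine chain lands on center (2/5, -2/5), radius 1/40
for y1, the 2-step affine chain lands on center (2/5, -1/2), radius 1/30


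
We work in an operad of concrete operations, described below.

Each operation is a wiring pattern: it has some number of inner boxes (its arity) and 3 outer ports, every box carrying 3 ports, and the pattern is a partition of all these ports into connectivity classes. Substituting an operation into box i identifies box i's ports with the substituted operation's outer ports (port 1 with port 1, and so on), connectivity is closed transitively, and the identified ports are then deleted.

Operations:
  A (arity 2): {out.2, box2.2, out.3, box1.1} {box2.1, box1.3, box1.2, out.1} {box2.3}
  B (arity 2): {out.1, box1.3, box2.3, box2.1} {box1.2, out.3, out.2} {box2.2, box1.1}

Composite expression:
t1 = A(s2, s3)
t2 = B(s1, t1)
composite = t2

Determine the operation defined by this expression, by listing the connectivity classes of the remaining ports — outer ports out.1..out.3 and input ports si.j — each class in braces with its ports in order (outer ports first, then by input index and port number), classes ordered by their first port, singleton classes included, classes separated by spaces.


{out.1, s1.1, s1.3, s2.1, s2.2, s2.3, s3.1, s3.2} {out.2, out.3, s1.2} {s3.3}

Two ports join when wires chain via B-identified ports.
A over (s2, s3) gives {out.1, s2.2, s2.3, s3.1} {out.2, out.3, s2.1, s3.2} {s3.3}, out.j being that stage's outer ports
B over (s1, s2, s3) gives {out.1, s1.1, s1.3, s2.1, s2.2, s2.3, s3.1, s3.2} {out.2, out.3, s1.2} {s3.3}, out.j being that stage's outer ports


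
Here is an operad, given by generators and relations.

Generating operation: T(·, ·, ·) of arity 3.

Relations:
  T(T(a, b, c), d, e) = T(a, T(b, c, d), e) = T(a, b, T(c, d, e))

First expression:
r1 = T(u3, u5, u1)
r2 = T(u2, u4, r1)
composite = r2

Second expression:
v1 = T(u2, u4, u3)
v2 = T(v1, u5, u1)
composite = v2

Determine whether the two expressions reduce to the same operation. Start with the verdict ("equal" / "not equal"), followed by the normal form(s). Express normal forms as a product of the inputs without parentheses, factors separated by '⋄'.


Normal form of the first expression: u2 ⋄ u4 ⋄ u3 ⋄ u5 ⋄ u1
Normal form of the second expression: u2 ⋄ u4 ⋄ u3 ⋄ u5 ⋄ u1
The forms coincide; equal.

equal; the common form is u2 ⋄ u4 ⋄ u3 ⋄ u5 ⋄ u1


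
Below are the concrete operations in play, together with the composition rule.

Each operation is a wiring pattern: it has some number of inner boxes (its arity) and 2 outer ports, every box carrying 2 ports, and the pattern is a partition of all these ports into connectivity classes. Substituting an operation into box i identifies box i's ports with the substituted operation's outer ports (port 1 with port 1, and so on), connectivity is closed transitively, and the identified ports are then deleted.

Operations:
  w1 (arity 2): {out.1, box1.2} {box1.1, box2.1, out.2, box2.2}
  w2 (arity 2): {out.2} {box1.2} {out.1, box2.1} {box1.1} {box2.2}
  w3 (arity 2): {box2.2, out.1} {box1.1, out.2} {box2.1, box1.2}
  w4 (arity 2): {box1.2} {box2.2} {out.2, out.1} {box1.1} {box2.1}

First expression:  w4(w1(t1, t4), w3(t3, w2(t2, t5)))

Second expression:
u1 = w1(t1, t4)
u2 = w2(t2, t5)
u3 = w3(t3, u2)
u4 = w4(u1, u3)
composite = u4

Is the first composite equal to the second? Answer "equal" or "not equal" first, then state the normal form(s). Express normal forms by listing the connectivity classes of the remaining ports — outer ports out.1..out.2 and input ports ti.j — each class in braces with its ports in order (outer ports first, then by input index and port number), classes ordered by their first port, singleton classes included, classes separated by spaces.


equal; both compose to {out.1, out.2} {t1.1, t4.1, t4.2} {t1.2} {t2.1} {t2.2} {t3.1} {t3.2, t5.1} {t5.2}

The first composite normalizes to {out.1, out.2} {t1.1, t4.1, t4.2} {t1.2} {t2.1} {t2.2} {t3.1} {t3.2, t5.1} {t5.2}
The second composite normalizes to {out.1, out.2} {t1.1, t4.1, t4.2} {t1.2} {t2.1} {t2.2} {t3.1} {t3.2, t5.1} {t5.2}
The normal forms match — equal.


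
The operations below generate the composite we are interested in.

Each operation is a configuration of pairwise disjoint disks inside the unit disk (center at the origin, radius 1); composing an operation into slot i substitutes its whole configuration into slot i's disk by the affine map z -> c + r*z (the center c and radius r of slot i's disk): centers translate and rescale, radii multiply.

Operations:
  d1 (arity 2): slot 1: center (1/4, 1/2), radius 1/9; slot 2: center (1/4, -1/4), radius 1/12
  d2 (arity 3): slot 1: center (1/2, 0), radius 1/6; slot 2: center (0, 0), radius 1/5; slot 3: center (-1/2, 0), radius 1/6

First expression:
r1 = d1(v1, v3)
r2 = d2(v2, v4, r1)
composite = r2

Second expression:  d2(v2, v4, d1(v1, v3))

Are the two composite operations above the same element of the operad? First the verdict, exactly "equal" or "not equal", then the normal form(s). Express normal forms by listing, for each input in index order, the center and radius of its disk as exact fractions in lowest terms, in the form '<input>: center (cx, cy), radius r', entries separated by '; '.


equal: each reduces to v1: center (-11/24, 1/12), radius 1/54; v2: center (1/2, 0), radius 1/6; v3: center (-11/24, -1/24), radius 1/72; v4: center (0, 0), radius 1/5

Reducing the first expression gives v1: center (-11/24, 1/12), radius 1/54; v2: center (1/2, 0), radius 1/6; v3: center (-11/24, -1/24), radius 1/72; v4: center (0, 0), radius 1/5
Reducing the second expression gives v1: center (-11/24, 1/12), radius 1/54; v2: center (1/2, 0), radius 1/6; v3: center (-11/24, -1/24), radius 1/72; v4: center (0, 0), radius 1/5
The normal forms match — equal.
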